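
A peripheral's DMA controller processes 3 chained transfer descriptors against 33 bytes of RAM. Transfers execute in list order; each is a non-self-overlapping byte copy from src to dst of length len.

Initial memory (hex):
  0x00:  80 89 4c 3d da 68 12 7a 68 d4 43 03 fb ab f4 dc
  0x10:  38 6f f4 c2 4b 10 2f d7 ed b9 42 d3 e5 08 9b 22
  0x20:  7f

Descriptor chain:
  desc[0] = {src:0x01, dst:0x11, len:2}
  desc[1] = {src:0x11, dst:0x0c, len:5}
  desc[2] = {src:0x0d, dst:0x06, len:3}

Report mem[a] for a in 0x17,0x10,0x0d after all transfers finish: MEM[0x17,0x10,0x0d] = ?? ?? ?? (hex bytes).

MEM[0x17,0x10,0x0d] = d7 10 4c

[0] 0x01->0x11 len=2 : 89 4c
[1] 0x11->0x0c len=5 : 89 4c c2 4b 10
[2] 0x0d->0x06 len=3 : 4c c2 4b
query mem[0x17]=0xd7, mem[0x10]=0x10, mem[0x0d]=0x4c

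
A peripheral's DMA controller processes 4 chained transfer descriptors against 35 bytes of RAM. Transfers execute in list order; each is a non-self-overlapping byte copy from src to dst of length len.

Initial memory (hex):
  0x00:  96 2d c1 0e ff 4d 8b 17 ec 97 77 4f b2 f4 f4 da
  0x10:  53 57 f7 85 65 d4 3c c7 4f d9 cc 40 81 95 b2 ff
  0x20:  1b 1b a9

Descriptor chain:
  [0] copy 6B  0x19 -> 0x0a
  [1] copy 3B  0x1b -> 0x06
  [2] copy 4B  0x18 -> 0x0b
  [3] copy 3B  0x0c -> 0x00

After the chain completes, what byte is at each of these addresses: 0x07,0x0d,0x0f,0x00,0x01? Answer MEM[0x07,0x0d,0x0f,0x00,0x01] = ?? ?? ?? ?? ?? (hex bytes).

D0: mem[0x0a..0x0f] <- [d9 cc 40 81 95 b2]
D1: mem[0x06..0x08] <- [40 81 95]
D2: mem[0x0b..0x0e] <- [4f d9 cc 40]
D3: mem[0x00..0x02] <- [d9 cc 40]
query mem[0x07]=0x81, mem[0x0d]=0xcc, mem[0x0f]=0xb2, mem[0x00]=0xd9, mem[0x01]=0xcc

MEM[0x07,0x0d,0x0f,0x00,0x01] = 81 cc b2 d9 cc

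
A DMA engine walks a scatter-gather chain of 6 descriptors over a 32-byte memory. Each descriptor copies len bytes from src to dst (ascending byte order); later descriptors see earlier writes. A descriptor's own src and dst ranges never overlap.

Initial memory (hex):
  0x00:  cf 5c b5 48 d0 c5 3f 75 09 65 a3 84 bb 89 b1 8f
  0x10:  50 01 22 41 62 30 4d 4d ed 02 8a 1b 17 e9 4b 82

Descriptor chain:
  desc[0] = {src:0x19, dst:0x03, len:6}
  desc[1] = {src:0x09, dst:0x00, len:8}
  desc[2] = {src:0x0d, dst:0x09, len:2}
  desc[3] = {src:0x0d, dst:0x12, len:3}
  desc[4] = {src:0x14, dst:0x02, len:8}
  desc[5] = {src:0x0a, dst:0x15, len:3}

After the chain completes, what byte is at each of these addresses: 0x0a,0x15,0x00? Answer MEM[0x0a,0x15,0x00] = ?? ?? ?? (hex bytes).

MEM[0x0a,0x15,0x00] = b1 b1 65

D0: mem[0x03..0x08] <- [02 8a 1b 17 e9 4b]
D1: mem[0x00..0x07] <- [65 a3 84 bb 89 b1 8f 50]
D2: mem[0x09..0x0a] <- [89 b1]
D3: mem[0x12..0x14] <- [89 b1 8f]
D4: mem[0x02..0x09] <- [8f 30 4d 4d ed 02 8a 1b]
D5: mem[0x15..0x17] <- [b1 84 bb]
query mem[0x0a]=0xb1, mem[0x15]=0xb1, mem[0x00]=0x65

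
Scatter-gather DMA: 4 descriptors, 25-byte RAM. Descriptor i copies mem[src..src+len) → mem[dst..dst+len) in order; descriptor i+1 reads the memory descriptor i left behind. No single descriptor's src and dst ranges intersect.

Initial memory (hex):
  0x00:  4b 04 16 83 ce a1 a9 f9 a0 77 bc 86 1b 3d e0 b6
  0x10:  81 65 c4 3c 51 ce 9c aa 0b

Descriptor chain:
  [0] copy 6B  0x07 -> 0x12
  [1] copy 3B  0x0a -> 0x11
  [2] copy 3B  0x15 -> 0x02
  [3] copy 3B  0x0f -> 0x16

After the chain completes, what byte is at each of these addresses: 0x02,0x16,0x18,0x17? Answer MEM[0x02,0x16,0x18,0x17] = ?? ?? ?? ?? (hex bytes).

D0: mem[0x12..0x17] <- [f9 a0 77 bc 86 1b]
D1: mem[0x11..0x13] <- [bc 86 1b]
D2: mem[0x02..0x04] <- [bc 86 1b]
D3: mem[0x16..0x18] <- [b6 81 bc]
query mem[0x02]=0xbc, mem[0x16]=0xb6, mem[0x18]=0xbc, mem[0x17]=0x81

MEM[0x02,0x16,0x18,0x17] = bc b6 bc 81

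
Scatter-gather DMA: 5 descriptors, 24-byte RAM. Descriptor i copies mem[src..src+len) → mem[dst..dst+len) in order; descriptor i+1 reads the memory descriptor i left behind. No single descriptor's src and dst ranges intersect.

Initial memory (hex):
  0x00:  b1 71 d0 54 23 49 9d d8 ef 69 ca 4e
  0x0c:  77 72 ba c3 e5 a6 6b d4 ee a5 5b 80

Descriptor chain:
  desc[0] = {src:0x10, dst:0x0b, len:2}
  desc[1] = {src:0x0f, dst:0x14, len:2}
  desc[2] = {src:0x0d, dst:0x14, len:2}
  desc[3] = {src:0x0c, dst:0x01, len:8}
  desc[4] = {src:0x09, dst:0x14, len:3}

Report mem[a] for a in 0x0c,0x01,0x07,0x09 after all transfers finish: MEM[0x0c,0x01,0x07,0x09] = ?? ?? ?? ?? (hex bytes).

#0 dst[0x0b+2] := {0xe5,0xa6}
#1 dst[0x14+2] := {0xc3,0xe5}
#2 dst[0x14+2] := {0x72,0xba}
#3 dst[0x01+8] := {0xa6,0x72,0xba,0xc3,0xe5,0xa6,0x6b,0xd4}
#4 dst[0x14+3] := {0x69,0xca,0xe5}
query mem[0x0c]=0xa6, mem[0x01]=0xa6, mem[0x07]=0x6b, mem[0x09]=0x69

MEM[0x0c,0x01,0x07,0x09] = a6 a6 6b 69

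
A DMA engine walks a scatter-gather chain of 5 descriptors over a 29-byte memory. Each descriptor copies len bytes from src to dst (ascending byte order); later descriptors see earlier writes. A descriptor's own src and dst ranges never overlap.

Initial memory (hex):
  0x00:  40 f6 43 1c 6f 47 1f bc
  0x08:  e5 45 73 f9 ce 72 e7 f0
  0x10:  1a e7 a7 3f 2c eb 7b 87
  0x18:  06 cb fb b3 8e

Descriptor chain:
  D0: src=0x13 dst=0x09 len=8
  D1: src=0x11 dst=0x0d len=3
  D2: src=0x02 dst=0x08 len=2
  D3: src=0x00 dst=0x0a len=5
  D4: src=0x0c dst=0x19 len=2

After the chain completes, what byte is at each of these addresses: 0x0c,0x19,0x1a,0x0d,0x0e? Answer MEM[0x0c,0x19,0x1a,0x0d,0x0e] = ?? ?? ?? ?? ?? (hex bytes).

MEM[0x0c,0x19,0x1a,0x0d,0x0e] = 43 43 1c 1c 6f

#0 dst[0x09+8] := {0x3f,0x2c,0xeb,0x7b,0x87,0x06,0xcb,0xfb}
#1 dst[0x0d+3] := {0xe7,0xa7,0x3f}
#2 dst[0x08+2] := {0x43,0x1c}
#3 dst[0x0a+5] := {0x40,0xf6,0x43,0x1c,0x6f}
#4 dst[0x19+2] := {0x43,0x1c}
query mem[0x0c]=0x43, mem[0x19]=0x43, mem[0x1a]=0x1c, mem[0x0d]=0x1c, mem[0x0e]=0x6f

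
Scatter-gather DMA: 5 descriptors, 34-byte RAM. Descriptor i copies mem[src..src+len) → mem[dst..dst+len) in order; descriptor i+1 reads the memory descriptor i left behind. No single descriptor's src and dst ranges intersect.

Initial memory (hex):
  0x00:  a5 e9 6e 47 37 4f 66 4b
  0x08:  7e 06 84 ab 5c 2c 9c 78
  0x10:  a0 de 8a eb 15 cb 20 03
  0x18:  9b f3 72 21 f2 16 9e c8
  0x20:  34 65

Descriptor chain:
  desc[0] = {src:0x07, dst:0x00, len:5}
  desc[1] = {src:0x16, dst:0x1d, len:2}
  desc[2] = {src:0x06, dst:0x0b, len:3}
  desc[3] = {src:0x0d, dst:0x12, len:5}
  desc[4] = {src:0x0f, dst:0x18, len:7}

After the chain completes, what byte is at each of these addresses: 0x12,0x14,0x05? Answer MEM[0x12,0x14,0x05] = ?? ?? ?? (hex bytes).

MEM[0x12,0x14,0x05] = 7e 78 4f

  after D0: wrote 5B at 0x00 = 4b7e0684ab
  after D1: wrote 2B at 0x1d = 2003
  after D2: wrote 3B at 0x0b = 664b7e
  after D3: wrote 5B at 0x12 = 7e9c78a0de
  after D4: wrote 7B at 0x18 = 78a0de7e9c78a0
query mem[0x12]=0x7e, mem[0x14]=0x78, mem[0x05]=0x4f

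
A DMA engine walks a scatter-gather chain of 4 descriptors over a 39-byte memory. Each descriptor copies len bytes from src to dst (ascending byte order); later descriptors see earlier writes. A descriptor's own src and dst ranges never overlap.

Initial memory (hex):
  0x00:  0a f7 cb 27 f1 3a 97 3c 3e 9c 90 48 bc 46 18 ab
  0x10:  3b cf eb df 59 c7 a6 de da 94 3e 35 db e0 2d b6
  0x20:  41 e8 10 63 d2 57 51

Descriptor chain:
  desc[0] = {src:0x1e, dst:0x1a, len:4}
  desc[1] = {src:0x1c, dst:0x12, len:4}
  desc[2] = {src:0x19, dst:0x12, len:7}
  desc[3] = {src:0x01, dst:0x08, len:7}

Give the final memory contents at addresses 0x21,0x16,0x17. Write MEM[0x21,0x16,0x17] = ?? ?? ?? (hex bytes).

  after D0: wrote 4B at 0x1a = 2db641e8
  after D1: wrote 4B at 0x12 = 41e82db6
  after D2: wrote 7B at 0x12 = 942db641e82db6
  after D3: wrote 7B at 0x08 = f7cb27f13a973c
query mem[0x21]=0xe8, mem[0x16]=0xe8, mem[0x17]=0x2d

MEM[0x21,0x16,0x17] = e8 e8 2d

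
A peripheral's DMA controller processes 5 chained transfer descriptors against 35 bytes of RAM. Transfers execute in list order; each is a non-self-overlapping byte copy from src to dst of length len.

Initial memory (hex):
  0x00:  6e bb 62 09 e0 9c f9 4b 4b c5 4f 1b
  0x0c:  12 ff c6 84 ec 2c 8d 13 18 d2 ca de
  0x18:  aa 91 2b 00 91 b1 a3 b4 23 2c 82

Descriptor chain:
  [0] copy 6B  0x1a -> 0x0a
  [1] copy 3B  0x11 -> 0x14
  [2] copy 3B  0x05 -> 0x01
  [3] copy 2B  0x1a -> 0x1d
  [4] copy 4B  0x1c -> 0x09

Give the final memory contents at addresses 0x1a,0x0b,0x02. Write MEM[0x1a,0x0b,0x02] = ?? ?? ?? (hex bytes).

MEM[0x1a,0x0b,0x02] = 2b 00 f9

#0 dst[0x0a+6] := {0x2b,0x00,0x91,0xb1,0xa3,0xb4}
#1 dst[0x14+3] := {0x2c,0x8d,0x13}
#2 dst[0x01+3] := {0x9c,0xf9,0x4b}
#3 dst[0x1d+2] := {0x2b,0x00}
#4 dst[0x09+4] := {0x91,0x2b,0x00,0xb4}
query mem[0x1a]=0x2b, mem[0x0b]=0x00, mem[0x02]=0xf9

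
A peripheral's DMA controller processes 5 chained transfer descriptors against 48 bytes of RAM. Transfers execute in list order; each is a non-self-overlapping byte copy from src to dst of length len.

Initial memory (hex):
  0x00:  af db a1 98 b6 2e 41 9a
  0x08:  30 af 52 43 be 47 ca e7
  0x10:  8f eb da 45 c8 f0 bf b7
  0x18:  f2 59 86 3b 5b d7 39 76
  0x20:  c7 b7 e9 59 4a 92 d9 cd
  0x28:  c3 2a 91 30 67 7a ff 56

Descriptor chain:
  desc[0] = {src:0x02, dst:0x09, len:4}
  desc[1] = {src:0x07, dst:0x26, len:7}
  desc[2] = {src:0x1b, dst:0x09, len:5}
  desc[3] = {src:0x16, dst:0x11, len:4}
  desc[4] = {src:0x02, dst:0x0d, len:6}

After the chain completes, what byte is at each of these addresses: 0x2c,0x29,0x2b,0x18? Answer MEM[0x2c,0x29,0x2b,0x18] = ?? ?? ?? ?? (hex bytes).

MEM[0x2c,0x29,0x2b,0x18] = 47 98 2e f2

#0 dst[0x09+4] := {0xa1,0x98,0xb6,0x2e}
#1 dst[0x26+7] := {0x9a,0x30,0xa1,0x98,0xb6,0x2e,0x47}
#2 dst[0x09+5] := {0x3b,0x5b,0xd7,0x39,0x76}
#3 dst[0x11+4] := {0xbf,0xb7,0xf2,0x59}
#4 dst[0x0d+6] := {0xa1,0x98,0xb6,0x2e,0x41,0x9a}
query mem[0x2c]=0x47, mem[0x29]=0x98, mem[0x2b]=0x2e, mem[0x18]=0xf2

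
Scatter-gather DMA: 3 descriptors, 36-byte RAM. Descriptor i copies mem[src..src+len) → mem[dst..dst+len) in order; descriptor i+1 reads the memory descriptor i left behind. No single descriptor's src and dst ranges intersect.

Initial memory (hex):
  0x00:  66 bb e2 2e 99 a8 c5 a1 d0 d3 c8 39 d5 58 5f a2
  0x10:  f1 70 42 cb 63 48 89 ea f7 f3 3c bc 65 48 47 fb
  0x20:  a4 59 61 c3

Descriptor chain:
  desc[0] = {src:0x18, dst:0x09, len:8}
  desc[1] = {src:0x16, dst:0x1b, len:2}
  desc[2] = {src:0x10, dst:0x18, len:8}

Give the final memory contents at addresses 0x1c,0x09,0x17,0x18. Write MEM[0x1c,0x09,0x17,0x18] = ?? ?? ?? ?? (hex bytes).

#0 dst[0x09+8] := {0xf7,0xf3,0x3c,0xbc,0x65,0x48,0x47,0xfb}
#1 dst[0x1b+2] := {0x89,0xea}
#2 dst[0x18+8] := {0xfb,0x70,0x42,0xcb,0x63,0x48,0x89,0xea}
query mem[0x1c]=0x63, mem[0x09]=0xf7, mem[0x17]=0xea, mem[0x18]=0xfb

MEM[0x1c,0x09,0x17,0x18] = 63 f7 ea fb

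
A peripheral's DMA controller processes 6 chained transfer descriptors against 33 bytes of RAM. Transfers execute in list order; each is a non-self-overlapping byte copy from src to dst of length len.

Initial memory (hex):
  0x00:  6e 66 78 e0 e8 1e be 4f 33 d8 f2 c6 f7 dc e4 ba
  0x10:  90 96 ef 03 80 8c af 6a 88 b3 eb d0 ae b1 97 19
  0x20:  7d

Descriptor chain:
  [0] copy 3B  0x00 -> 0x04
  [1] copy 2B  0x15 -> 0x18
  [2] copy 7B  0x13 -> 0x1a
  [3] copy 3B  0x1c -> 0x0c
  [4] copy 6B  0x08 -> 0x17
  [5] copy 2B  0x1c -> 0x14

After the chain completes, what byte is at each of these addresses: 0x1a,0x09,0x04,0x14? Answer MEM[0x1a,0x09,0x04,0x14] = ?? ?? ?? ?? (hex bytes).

[0] 0x00->0x04 len=3 : 6e 66 78
[1] 0x15->0x18 len=2 : 8c af
[2] 0x13->0x1a len=7 : 03 80 8c af 6a 8c af
[3] 0x1c->0x0c len=3 : 8c af 6a
[4] 0x08->0x17 len=6 : 33 d8 f2 c6 8c af
[5] 0x1c->0x14 len=2 : af af
query mem[0x1a]=0xc6, mem[0x09]=0xd8, mem[0x04]=0x6e, mem[0x14]=0xaf

MEM[0x1a,0x09,0x04,0x14] = c6 d8 6e af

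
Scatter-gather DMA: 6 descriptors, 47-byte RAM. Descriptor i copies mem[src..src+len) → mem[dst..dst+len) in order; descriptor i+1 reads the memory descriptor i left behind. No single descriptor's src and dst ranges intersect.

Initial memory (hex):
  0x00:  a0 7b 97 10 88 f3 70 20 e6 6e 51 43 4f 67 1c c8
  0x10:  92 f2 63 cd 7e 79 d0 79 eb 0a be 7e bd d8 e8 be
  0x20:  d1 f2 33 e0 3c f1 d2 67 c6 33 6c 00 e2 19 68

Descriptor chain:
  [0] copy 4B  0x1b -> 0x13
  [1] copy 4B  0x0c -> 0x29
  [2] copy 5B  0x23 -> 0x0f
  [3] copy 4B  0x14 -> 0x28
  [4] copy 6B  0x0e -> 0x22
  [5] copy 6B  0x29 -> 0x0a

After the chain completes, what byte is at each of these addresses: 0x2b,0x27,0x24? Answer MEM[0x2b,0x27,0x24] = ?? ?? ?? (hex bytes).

D0: mem[0x13..0x16] <- [7e bd d8 e8]
D1: mem[0x29..0x2c] <- [4f 67 1c c8]
D2: mem[0x0f..0x13] <- [e0 3c f1 d2 67]
D3: mem[0x28..0x2b] <- [bd d8 e8 79]
D4: mem[0x22..0x27] <- [1c e0 3c f1 d2 67]
D5: mem[0x0a..0x0f] <- [d8 e8 79 c8 19 68]
query mem[0x2b]=0x79, mem[0x27]=0x67, mem[0x24]=0x3c

MEM[0x2b,0x27,0x24] = 79 67 3c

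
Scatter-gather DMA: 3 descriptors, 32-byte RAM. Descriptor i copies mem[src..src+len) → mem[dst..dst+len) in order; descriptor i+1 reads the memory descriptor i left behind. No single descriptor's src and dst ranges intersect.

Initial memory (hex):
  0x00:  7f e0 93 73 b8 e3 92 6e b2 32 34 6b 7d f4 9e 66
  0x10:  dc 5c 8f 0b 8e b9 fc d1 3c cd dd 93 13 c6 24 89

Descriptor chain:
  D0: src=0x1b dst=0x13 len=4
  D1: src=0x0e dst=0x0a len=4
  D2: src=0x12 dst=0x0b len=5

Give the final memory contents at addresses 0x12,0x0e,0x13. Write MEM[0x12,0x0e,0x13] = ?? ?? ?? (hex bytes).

MEM[0x12,0x0e,0x13] = 8f c6 93

  after D0: wrote 4B at 0x13 = 9313c624
  after D1: wrote 4B at 0x0a = 9e66dc5c
  after D2: wrote 5B at 0x0b = 8f9313c624
query mem[0x12]=0x8f, mem[0x0e]=0xc6, mem[0x13]=0x93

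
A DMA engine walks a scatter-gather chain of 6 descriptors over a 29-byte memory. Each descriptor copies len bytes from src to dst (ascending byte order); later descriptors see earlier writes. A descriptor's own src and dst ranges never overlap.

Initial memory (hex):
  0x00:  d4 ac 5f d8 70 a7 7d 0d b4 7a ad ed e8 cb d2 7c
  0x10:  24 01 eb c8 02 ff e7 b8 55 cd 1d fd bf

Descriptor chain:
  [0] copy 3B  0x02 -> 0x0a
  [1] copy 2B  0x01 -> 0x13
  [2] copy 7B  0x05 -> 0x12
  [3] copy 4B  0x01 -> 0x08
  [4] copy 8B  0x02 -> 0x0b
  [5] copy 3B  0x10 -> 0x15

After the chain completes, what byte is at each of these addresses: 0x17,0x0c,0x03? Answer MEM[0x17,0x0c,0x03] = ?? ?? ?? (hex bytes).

MEM[0x17,0x0c,0x03] = 5f d8 d8

D0: mem[0x0a..0x0c] <- [5f d8 70]
D1: mem[0x13..0x14] <- [ac 5f]
D2: mem[0x12..0x18] <- [a7 7d 0d b4 7a 5f d8]
D3: mem[0x08..0x0b] <- [ac 5f d8 70]
D4: mem[0x0b..0x12] <- [5f d8 70 a7 7d 0d ac 5f]
D5: mem[0x15..0x17] <- [0d ac 5f]
query mem[0x17]=0x5f, mem[0x0c]=0xd8, mem[0x03]=0xd8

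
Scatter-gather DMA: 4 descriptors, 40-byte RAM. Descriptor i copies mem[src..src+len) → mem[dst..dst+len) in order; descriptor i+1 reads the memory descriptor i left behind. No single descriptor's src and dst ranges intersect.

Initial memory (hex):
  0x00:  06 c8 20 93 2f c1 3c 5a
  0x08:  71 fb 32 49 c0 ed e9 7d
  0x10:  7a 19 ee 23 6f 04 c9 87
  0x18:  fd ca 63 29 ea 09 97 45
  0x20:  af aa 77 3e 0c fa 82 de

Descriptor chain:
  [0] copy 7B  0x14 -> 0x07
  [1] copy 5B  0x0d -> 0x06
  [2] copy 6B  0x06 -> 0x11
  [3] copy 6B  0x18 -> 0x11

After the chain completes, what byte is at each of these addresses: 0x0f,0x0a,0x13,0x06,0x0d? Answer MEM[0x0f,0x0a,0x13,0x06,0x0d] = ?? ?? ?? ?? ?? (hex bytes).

  after D0: wrote 7B at 0x07 = 6f04c987fdca63
  after D1: wrote 5B at 0x06 = 63e97d7a19
  after D2: wrote 6B at 0x11 = 63e97d7a19fd
  after D3: wrote 6B at 0x11 = fdca6329ea09
query mem[0x0f]=0x7d, mem[0x0a]=0x19, mem[0x13]=0x63, mem[0x06]=0x63, mem[0x0d]=0x63

MEM[0x0f,0x0a,0x13,0x06,0x0d] = 7d 19 63 63 63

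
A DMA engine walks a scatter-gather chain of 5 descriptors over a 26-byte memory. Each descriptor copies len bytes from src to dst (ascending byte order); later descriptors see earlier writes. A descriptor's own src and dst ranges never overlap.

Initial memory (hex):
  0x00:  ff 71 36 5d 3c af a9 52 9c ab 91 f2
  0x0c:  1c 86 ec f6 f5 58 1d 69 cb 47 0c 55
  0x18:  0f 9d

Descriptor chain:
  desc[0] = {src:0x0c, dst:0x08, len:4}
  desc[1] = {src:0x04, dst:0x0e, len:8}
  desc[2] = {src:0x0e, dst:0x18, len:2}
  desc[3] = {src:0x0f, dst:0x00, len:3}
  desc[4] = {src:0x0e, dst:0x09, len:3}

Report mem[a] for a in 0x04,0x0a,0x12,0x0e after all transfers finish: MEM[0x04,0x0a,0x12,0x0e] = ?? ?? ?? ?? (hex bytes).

MEM[0x04,0x0a,0x12,0x0e] = 3c af 1c 3c

  after D0: wrote 4B at 0x08 = 1c86ecf6
  after D1: wrote 8B at 0x0e = 3cafa9521c86ecf6
  after D2: wrote 2B at 0x18 = 3caf
  after D3: wrote 3B at 0x00 = afa952
  after D4: wrote 3B at 0x09 = 3cafa9
query mem[0x04]=0x3c, mem[0x0a]=0xaf, mem[0x12]=0x1c, mem[0x0e]=0x3c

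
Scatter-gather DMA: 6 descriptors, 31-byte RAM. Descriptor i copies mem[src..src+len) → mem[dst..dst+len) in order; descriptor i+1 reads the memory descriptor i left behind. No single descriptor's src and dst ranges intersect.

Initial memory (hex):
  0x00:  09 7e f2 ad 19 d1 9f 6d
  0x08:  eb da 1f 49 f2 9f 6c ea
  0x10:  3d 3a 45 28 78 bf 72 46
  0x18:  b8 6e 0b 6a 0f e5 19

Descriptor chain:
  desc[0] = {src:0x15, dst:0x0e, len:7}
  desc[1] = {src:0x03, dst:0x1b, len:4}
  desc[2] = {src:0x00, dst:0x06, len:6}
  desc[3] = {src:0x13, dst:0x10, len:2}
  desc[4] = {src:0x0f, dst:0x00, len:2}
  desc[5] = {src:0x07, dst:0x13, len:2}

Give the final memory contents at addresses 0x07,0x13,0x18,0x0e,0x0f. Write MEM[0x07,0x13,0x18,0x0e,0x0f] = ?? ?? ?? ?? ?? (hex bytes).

#0 dst[0x0e+7] := {0xbf,0x72,0x46,0xb8,0x6e,0x0b,0x6a}
#1 dst[0x1b+4] := {0xad,0x19,0xd1,0x9f}
#2 dst[0x06+6] := {0x09,0x7e,0xf2,0xad,0x19,0xd1}
#3 dst[0x10+2] := {0x0b,0x6a}
#4 dst[0x00+2] := {0x72,0x0b}
#5 dst[0x13+2] := {0x7e,0xf2}
query mem[0x07]=0x7e, mem[0x13]=0x7e, mem[0x18]=0xb8, mem[0x0e]=0xbf, mem[0x0f]=0x72

MEM[0x07,0x13,0x18,0x0e,0x0f] = 7e 7e b8 bf 72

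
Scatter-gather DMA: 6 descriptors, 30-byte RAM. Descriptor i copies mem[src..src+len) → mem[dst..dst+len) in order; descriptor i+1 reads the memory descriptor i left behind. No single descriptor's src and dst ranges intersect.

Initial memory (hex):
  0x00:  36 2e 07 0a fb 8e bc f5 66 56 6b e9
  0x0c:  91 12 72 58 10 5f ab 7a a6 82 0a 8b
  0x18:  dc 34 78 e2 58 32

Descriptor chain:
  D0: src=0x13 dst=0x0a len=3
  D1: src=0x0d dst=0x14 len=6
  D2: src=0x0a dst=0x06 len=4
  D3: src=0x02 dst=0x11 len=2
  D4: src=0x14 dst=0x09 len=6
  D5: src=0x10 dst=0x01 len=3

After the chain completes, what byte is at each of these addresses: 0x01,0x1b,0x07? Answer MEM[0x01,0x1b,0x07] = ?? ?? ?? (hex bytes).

[0] 0x13->0x0a len=3 : 7a a6 82
[1] 0x0d->0x14 len=6 : 12 72 58 10 5f ab
[2] 0x0a->0x06 len=4 : 7a a6 82 12
[3] 0x02->0x11 len=2 : 07 0a
[4] 0x14->0x09 len=6 : 12 72 58 10 5f ab
[5] 0x10->0x01 len=3 : 10 07 0a
query mem[0x01]=0x10, mem[0x1b]=0xe2, mem[0x07]=0xa6

MEM[0x01,0x1b,0x07] = 10 e2 a6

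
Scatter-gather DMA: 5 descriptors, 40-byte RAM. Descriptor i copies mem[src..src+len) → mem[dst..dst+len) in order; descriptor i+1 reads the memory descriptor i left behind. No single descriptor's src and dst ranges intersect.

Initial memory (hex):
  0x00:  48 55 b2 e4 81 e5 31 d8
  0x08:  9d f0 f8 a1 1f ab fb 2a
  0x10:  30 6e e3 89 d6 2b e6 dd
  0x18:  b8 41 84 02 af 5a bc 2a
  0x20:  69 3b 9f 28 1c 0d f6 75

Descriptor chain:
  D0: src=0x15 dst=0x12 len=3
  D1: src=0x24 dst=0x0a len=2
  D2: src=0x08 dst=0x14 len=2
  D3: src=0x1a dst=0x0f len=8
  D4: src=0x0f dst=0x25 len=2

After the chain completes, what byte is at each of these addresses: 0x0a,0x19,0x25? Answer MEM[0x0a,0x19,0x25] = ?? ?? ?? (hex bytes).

#0 dst[0x12+3] := {0x2b,0xe6,0xdd}
#1 dst[0x0a+2] := {0x1c,0x0d}
#2 dst[0x14+2] := {0x9d,0xf0}
#3 dst[0x0f+8] := {0x84,0x02,0xaf,0x5a,0xbc,0x2a,0x69,0x3b}
#4 dst[0x25+2] := {0x84,0x02}
query mem[0x0a]=0x1c, mem[0x19]=0x41, mem[0x25]=0x84

MEM[0x0a,0x19,0x25] = 1c 41 84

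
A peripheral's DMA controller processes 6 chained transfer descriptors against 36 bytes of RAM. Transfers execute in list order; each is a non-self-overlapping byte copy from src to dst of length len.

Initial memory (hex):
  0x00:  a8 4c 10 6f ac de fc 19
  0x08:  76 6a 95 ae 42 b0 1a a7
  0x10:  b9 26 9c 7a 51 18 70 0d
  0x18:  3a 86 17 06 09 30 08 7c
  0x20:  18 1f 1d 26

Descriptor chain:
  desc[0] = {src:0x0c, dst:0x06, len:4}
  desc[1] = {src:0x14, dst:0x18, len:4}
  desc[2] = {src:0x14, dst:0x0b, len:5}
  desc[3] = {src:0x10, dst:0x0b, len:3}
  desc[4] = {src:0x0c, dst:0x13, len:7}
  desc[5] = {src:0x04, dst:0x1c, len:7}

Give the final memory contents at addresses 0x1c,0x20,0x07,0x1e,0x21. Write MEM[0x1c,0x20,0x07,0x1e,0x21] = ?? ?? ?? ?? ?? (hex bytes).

MEM[0x1c,0x20,0x07,0x1e,0x21] = ac 1a b0 42 a7

[0] 0x0c->0x06 len=4 : 42 b0 1a a7
[1] 0x14->0x18 len=4 : 51 18 70 0d
[2] 0x14->0x0b len=5 : 51 18 70 0d 51
[3] 0x10->0x0b len=3 : b9 26 9c
[4] 0x0c->0x13 len=7 : 26 9c 0d 51 b9 26 9c
[5] 0x04->0x1c len=7 : ac de 42 b0 1a a7 95
query mem[0x1c]=0xac, mem[0x20]=0x1a, mem[0x07]=0xb0, mem[0x1e]=0x42, mem[0x21]=0xa7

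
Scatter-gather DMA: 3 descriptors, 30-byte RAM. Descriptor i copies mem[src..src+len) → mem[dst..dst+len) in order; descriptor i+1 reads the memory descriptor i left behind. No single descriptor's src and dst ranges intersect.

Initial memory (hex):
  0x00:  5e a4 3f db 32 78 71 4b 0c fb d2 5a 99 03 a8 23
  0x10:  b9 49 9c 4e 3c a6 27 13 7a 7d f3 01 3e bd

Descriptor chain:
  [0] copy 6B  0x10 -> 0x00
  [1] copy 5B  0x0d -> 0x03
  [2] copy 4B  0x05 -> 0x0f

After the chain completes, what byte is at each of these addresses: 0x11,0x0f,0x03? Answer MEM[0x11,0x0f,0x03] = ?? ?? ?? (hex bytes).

MEM[0x11,0x0f,0x03] = 49 23 03

[0] 0x10->0x00 len=6 : b9 49 9c 4e 3c a6
[1] 0x0d->0x03 len=5 : 03 a8 23 b9 49
[2] 0x05->0x0f len=4 : 23 b9 49 0c
query mem[0x11]=0x49, mem[0x0f]=0x23, mem[0x03]=0x03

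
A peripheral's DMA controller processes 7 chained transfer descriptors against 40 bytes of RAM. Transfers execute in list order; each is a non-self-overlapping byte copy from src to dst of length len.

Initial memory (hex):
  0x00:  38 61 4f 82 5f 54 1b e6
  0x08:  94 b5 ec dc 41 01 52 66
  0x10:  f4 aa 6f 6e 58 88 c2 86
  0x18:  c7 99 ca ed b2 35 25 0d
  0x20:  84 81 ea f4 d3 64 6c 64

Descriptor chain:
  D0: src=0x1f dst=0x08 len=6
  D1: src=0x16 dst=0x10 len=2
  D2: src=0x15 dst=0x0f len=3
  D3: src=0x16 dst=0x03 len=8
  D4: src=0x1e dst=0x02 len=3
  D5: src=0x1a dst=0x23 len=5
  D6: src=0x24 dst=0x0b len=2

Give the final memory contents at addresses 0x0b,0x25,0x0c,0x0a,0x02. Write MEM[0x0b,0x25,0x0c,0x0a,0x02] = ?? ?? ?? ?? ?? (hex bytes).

#0 dst[0x08+6] := {0x0d,0x84,0x81,0xea,0xf4,0xd3}
#1 dst[0x10+2] := {0xc2,0x86}
#2 dst[0x0f+3] := {0x88,0xc2,0x86}
#3 dst[0x03+8] := {0xc2,0x86,0xc7,0x99,0xca,0xed,0xb2,0x35}
#4 dst[0x02+3] := {0x25,0x0d,0x84}
#5 dst[0x23+5] := {0xca,0xed,0xb2,0x35,0x25}
#6 dst[0x0b+2] := {0xed,0xb2}
query mem[0x0b]=0xed, mem[0x25]=0xb2, mem[0x0c]=0xb2, mem[0x0a]=0x35, mem[0x02]=0x25

MEM[0x0b,0x25,0x0c,0x0a,0x02] = ed b2 b2 35 25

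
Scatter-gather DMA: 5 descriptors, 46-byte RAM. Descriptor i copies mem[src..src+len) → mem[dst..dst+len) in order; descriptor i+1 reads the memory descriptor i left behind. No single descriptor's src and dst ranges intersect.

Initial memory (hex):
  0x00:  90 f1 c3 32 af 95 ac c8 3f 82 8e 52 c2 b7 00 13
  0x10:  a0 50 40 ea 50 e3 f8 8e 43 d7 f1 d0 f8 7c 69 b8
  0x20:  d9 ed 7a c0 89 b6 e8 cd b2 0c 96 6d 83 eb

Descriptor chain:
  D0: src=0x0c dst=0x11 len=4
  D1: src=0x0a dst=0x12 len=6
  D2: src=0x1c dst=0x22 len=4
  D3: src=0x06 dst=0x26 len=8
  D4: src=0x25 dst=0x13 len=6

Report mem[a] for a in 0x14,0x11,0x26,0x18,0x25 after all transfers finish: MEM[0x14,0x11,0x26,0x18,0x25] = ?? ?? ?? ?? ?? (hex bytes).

  after D0: wrote 4B at 0x11 = c2b70013
  after D1: wrote 6B at 0x12 = 8e52c2b70013
  after D2: wrote 4B at 0x22 = f87c69b8
  after D3: wrote 8B at 0x26 = acc83f828e52c2b7
  after D4: wrote 6B at 0x13 = b8acc83f828e
query mem[0x14]=0xac, mem[0x11]=0xc2, mem[0x26]=0xac, mem[0x18]=0x8e, mem[0x25]=0xb8

MEM[0x14,0x11,0x26,0x18,0x25] = ac c2 ac 8e b8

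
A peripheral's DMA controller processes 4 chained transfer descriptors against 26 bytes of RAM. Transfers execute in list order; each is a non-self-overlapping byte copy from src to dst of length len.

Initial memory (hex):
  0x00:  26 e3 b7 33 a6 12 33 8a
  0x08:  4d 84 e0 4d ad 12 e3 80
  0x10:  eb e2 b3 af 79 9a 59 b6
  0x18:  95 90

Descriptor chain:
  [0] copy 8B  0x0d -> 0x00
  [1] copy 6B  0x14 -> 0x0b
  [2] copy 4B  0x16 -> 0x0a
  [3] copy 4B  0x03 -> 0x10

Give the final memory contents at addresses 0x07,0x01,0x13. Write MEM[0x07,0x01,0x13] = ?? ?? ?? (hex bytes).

MEM[0x07,0x01,0x13] = 79 e3 af

  after D0: wrote 8B at 0x00 = 12e380ebe2b3af79
  after D1: wrote 6B at 0x0b = 799a59b69590
  after D2: wrote 4B at 0x0a = 59b69590
  after D3: wrote 4B at 0x10 = ebe2b3af
query mem[0x07]=0x79, mem[0x01]=0xe3, mem[0x13]=0xaf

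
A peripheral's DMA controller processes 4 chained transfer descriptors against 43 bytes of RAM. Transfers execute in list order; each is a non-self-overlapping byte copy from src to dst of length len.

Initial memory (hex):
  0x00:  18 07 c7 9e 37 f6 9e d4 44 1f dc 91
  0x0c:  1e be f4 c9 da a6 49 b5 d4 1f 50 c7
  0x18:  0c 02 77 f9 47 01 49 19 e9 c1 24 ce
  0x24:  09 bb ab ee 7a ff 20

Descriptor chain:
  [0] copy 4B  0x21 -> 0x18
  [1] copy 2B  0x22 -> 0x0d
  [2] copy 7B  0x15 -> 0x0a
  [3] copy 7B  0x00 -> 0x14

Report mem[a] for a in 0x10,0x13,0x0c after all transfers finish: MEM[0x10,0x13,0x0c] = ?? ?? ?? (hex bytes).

D0: mem[0x18..0x1b] <- [c1 24 ce 09]
D1: mem[0x0d..0x0e] <- [24 ce]
D2: mem[0x0a..0x10] <- [1f 50 c7 c1 24 ce 09]
D3: mem[0x14..0x1a] <- [18 07 c7 9e 37 f6 9e]
query mem[0x10]=0x09, mem[0x13]=0xb5, mem[0x0c]=0xc7

MEM[0x10,0x13,0x0c] = 09 b5 c7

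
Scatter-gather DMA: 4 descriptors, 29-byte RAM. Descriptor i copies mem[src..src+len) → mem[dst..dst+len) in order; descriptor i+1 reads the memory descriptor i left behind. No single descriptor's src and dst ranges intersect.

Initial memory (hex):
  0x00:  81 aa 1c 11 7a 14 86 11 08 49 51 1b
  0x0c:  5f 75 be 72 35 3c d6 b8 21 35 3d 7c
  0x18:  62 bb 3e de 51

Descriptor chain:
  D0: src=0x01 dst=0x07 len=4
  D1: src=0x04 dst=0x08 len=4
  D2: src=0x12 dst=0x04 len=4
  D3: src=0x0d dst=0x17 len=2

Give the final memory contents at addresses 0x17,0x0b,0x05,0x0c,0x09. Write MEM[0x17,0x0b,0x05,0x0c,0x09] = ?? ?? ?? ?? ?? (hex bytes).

#0 dst[0x07+4] := {0xaa,0x1c,0x11,0x7a}
#1 dst[0x08+4] := {0x7a,0x14,0x86,0xaa}
#2 dst[0x04+4] := {0xd6,0xb8,0x21,0x35}
#3 dst[0x17+2] := {0x75,0xbe}
query mem[0x17]=0x75, mem[0x0b]=0xaa, mem[0x05]=0xb8, mem[0x0c]=0x5f, mem[0x09]=0x14

MEM[0x17,0x0b,0x05,0x0c,0x09] = 75 aa b8 5f 14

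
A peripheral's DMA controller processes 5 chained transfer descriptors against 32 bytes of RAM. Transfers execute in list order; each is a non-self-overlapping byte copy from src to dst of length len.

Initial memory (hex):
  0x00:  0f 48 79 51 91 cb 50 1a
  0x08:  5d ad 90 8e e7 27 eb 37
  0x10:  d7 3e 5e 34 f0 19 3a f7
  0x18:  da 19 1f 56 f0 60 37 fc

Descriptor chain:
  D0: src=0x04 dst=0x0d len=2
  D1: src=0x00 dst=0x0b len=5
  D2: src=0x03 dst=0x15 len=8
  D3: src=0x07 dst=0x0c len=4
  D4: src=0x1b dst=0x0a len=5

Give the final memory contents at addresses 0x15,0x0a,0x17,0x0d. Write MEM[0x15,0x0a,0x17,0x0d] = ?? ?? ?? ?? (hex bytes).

[0] 0x04->0x0d len=2 : 91 cb
[1] 0x00->0x0b len=5 : 0f 48 79 51 91
[2] 0x03->0x15 len=8 : 51 91 cb 50 1a 5d ad 90
[3] 0x07->0x0c len=4 : 1a 5d ad 90
[4] 0x1b->0x0a len=5 : ad 90 60 37 fc
query mem[0x15]=0x51, mem[0x0a]=0xad, mem[0x17]=0xcb, mem[0x0d]=0x37

MEM[0x15,0x0a,0x17,0x0d] = 51 ad cb 37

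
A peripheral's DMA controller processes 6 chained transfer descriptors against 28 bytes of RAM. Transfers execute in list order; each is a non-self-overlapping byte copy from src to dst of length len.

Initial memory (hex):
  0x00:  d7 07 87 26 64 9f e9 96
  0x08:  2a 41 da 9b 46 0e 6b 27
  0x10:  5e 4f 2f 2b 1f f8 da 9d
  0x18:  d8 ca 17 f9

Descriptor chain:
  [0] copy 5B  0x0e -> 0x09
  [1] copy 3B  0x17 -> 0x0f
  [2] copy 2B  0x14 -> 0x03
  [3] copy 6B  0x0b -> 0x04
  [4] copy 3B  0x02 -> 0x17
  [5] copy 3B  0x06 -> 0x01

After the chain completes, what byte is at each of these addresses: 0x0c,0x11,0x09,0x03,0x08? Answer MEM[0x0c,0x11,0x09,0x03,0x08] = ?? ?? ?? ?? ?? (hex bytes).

MEM[0x0c,0x11,0x09,0x03,0x08] = 4f ca d8 9d 9d

#0 dst[0x09+5] := {0x6b,0x27,0x5e,0x4f,0x2f}
#1 dst[0x0f+3] := {0x9d,0xd8,0xca}
#2 dst[0x03+2] := {0x1f,0xf8}
#3 dst[0x04+6] := {0x5e,0x4f,0x2f,0x6b,0x9d,0xd8}
#4 dst[0x17+3] := {0x87,0x1f,0x5e}
#5 dst[0x01+3] := {0x2f,0x6b,0x9d}
query mem[0x0c]=0x4f, mem[0x11]=0xca, mem[0x09]=0xd8, mem[0x03]=0x9d, mem[0x08]=0x9d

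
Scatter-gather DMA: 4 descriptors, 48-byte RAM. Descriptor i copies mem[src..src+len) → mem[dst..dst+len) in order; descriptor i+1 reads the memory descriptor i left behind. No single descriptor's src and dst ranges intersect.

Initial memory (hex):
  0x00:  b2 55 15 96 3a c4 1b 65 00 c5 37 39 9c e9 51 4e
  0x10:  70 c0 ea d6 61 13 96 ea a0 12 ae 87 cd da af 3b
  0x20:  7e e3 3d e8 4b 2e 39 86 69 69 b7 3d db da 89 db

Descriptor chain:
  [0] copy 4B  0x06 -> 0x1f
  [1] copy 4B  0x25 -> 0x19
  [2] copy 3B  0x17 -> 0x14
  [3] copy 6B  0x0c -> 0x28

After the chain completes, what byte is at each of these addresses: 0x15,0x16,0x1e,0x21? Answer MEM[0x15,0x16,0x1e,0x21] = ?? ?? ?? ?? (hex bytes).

D0: mem[0x1f..0x22] <- [1b 65 00 c5]
D1: mem[0x19..0x1c] <- [2e 39 86 69]
D2: mem[0x14..0x16] <- [ea a0 2e]
D3: mem[0x28..0x2d] <- [9c e9 51 4e 70 c0]
query mem[0x15]=0xa0, mem[0x16]=0x2e, mem[0x1e]=0xaf, mem[0x21]=0x00

MEM[0x15,0x16,0x1e,0x21] = a0 2e af 00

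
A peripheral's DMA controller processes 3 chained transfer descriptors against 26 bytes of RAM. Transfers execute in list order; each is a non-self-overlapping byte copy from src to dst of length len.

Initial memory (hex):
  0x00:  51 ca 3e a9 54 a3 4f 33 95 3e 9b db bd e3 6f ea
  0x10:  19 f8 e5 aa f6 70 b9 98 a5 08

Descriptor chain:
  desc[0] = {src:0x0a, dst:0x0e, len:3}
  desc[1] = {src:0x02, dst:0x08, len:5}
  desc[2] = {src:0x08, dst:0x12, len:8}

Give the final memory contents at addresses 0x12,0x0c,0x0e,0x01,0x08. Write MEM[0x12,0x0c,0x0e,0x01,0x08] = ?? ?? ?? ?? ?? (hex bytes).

MEM[0x12,0x0c,0x0e,0x01,0x08] = 3e 4f 9b ca 3e

D0: mem[0x0e..0x10] <- [9b db bd]
D1: mem[0x08..0x0c] <- [3e a9 54 a3 4f]
D2: mem[0x12..0x19] <- [3e a9 54 a3 4f e3 9b db]
query mem[0x12]=0x3e, mem[0x0c]=0x4f, mem[0x0e]=0x9b, mem[0x01]=0xca, mem[0x08]=0x3e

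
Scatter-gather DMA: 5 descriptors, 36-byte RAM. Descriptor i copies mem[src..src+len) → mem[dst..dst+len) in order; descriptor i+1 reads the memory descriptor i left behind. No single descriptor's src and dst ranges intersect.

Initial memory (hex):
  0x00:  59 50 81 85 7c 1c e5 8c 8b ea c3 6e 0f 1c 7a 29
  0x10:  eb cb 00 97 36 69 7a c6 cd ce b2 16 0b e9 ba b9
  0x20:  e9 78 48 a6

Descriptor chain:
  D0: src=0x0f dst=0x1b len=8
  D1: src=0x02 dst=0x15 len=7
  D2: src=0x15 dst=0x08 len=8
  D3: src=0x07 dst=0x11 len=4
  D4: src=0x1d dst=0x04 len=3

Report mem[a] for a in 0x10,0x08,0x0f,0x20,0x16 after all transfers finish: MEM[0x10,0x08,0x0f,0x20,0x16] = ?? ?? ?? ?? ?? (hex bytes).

D0: mem[0x1b..0x22] <- [29 eb cb 00 97 36 69 7a]
D1: mem[0x15..0x1b] <- [81 85 7c 1c e5 8c 8b]
D2: mem[0x08..0x0f] <- [81 85 7c 1c e5 8c 8b eb]
D3: mem[0x11..0x14] <- [8c 81 85 7c]
D4: mem[0x04..0x06] <- [cb 00 97]
query mem[0x10]=0xeb, mem[0x08]=0x81, mem[0x0f]=0xeb, mem[0x20]=0x36, mem[0x16]=0x85

MEM[0x10,0x08,0x0f,0x20,0x16] = eb 81 eb 36 85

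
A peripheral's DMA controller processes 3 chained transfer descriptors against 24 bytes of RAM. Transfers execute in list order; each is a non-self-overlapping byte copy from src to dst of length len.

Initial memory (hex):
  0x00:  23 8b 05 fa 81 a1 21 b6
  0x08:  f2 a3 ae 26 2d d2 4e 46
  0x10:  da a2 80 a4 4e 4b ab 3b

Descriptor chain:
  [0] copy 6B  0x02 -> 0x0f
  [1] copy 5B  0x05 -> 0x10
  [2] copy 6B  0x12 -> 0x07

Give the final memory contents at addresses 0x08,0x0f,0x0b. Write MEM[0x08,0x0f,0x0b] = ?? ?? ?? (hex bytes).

MEM[0x08,0x0f,0x0b] = f2 05 ab

D0: mem[0x0f..0x14] <- [05 fa 81 a1 21 b6]
D1: mem[0x10..0x14] <- [a1 21 b6 f2 a3]
D2: mem[0x07..0x0c] <- [b6 f2 a3 4b ab 3b]
query mem[0x08]=0xf2, mem[0x0f]=0x05, mem[0x0b]=0xab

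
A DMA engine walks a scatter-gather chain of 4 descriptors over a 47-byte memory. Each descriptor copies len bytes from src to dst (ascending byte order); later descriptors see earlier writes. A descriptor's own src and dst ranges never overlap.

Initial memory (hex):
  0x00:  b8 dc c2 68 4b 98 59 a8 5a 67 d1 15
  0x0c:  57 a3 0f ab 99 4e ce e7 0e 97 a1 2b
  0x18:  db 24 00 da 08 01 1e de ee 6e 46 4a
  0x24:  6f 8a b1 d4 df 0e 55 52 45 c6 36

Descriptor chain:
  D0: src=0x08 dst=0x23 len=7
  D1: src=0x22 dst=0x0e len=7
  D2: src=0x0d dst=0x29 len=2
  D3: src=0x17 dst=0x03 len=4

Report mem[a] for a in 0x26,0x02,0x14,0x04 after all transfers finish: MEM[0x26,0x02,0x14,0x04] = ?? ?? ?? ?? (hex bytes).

D0: mem[0x23..0x29] <- [5a 67 d1 15 57 a3 0f]
D1: mem[0x0e..0x14] <- [46 5a 67 d1 15 57 a3]
D2: mem[0x29..0x2a] <- [a3 46]
D3: mem[0x03..0x06] <- [2b db 24 00]
query mem[0x26]=0x15, mem[0x02]=0xc2, mem[0x14]=0xa3, mem[0x04]=0xdb

MEM[0x26,0x02,0x14,0x04] = 15 c2 a3 db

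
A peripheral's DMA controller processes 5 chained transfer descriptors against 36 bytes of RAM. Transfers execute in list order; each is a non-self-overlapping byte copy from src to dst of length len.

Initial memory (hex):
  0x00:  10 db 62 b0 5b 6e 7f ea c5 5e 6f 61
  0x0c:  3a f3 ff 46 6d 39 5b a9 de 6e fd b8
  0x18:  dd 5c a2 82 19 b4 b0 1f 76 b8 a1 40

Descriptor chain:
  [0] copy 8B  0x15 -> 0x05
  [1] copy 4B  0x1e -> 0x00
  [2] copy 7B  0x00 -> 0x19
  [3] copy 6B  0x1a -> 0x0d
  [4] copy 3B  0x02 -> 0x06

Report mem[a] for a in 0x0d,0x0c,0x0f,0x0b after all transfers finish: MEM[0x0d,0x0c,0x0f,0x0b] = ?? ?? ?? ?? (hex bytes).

  after D0: wrote 8B at 0x05 = 6efdb8dd5ca28219
  after D1: wrote 4B at 0x00 = b01f76b8
  after D2: wrote 7B at 0x19 = b01f76b85b6efd
  after D3: wrote 6B at 0x0d = 1f76b85b6efd
  after D4: wrote 3B at 0x06 = 76b85b
query mem[0x0d]=0x1f, mem[0x0c]=0x19, mem[0x0f]=0xb8, mem[0x0b]=0x82

MEM[0x0d,0x0c,0x0f,0x0b] = 1f 19 b8 82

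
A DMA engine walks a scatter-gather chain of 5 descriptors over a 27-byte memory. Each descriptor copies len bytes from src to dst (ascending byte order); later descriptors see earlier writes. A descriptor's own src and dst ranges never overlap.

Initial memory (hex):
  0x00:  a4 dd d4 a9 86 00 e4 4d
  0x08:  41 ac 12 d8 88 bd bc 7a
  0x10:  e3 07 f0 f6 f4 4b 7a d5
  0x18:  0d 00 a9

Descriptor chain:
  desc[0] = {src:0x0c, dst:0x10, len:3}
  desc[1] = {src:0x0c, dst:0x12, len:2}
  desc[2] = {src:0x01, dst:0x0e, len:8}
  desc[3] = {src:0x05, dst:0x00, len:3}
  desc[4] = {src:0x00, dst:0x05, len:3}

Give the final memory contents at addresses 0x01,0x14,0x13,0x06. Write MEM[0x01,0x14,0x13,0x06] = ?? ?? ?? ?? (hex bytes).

MEM[0x01,0x14,0x13,0x06] = e4 4d e4 e4

#0 dst[0x10+3] := {0x88,0xbd,0xbc}
#1 dst[0x12+2] := {0x88,0xbd}
#2 dst[0x0e+8] := {0xdd,0xd4,0xa9,0x86,0x00,0xe4,0x4d,0x41}
#3 dst[0x00+3] := {0x00,0xe4,0x4d}
#4 dst[0x05+3] := {0x00,0xe4,0x4d}
query mem[0x01]=0xe4, mem[0x14]=0x4d, mem[0x13]=0xe4, mem[0x06]=0xe4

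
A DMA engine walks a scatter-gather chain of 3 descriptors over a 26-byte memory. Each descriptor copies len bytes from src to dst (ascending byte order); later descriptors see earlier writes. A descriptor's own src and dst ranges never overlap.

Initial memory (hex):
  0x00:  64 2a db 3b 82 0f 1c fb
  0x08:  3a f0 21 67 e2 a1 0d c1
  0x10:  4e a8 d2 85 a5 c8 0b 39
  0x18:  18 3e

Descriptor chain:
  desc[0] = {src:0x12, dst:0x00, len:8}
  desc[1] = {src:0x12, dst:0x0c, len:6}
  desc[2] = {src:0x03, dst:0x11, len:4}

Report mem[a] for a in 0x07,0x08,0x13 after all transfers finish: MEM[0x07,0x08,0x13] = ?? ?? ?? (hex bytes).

MEM[0x07,0x08,0x13] = 3e 3a 39

D0: mem[0x00..0x07] <- [d2 85 a5 c8 0b 39 18 3e]
D1: mem[0x0c..0x11] <- [d2 85 a5 c8 0b 39]
D2: mem[0x11..0x14] <- [c8 0b 39 18]
query mem[0x07]=0x3e, mem[0x08]=0x3a, mem[0x13]=0x39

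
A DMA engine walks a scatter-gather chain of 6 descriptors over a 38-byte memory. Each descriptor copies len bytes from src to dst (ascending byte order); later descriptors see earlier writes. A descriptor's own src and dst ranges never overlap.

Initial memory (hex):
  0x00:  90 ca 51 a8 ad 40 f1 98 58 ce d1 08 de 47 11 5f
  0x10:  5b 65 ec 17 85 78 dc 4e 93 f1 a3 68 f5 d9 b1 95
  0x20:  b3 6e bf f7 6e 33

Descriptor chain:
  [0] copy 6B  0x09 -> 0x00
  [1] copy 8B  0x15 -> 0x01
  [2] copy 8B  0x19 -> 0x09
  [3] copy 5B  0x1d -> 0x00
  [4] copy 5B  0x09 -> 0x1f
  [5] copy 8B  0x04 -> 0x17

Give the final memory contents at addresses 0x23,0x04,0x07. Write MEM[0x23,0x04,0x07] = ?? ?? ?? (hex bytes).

[0] 0x09->0x00 len=6 : ce d1 08 de 47 11
[1] 0x15->0x01 len=8 : 78 dc 4e 93 f1 a3 68 f5
[2] 0x19->0x09 len=8 : f1 a3 68 f5 d9 b1 95 b3
[3] 0x1d->0x00 len=5 : d9 b1 95 b3 6e
[4] 0x09->0x1f len=5 : f1 a3 68 f5 d9
[5] 0x04->0x17 len=8 : 6e f1 a3 68 f5 f1 a3 68
query mem[0x23]=0xd9, mem[0x04]=0x6e, mem[0x07]=0x68

MEM[0x23,0x04,0x07] = d9 6e 68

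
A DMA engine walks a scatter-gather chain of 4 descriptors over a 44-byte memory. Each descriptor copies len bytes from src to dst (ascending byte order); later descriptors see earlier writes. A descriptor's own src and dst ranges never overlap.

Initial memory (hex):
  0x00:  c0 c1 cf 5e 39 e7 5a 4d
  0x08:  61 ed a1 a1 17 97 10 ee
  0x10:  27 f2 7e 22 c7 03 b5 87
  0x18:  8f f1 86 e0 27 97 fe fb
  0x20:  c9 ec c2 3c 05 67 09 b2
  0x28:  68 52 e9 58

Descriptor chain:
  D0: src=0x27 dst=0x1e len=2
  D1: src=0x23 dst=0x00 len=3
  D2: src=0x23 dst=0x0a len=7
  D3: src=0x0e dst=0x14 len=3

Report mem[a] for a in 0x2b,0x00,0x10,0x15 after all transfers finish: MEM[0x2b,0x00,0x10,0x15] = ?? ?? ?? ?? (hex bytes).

#0 dst[0x1e+2] := {0xb2,0x68}
#1 dst[0x00+3] := {0x3c,0x05,0x67}
#2 dst[0x0a+7] := {0x3c,0x05,0x67,0x09,0xb2,0x68,0x52}
#3 dst[0x14+3] := {0xb2,0x68,0x52}
query mem[0x2b]=0x58, mem[0x00]=0x3c, mem[0x10]=0x52, mem[0x15]=0x68

MEM[0x2b,0x00,0x10,0x15] = 58 3c 52 68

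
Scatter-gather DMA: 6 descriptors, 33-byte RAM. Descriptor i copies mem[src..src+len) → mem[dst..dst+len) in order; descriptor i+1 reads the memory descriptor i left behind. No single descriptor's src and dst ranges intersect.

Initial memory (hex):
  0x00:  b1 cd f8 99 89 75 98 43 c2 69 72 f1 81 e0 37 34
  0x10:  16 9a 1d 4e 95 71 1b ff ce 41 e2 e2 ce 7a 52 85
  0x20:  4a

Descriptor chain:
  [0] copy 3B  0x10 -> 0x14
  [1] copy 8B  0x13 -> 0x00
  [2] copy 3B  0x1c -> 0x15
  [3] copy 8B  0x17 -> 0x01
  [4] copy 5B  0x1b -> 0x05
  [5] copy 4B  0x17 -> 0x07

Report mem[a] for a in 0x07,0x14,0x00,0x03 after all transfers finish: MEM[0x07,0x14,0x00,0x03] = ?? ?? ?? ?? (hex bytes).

MEM[0x07,0x14,0x00,0x03] = 52 16 4e 41

#0 dst[0x14+3] := {0x16,0x9a,0x1d}
#1 dst[0x00+8] := {0x4e,0x16,0x9a,0x1d,0xff,0xce,0x41,0xe2}
#2 dst[0x15+3] := {0xce,0x7a,0x52}
#3 dst[0x01+8] := {0x52,0xce,0x41,0xe2,0xe2,0xce,0x7a,0x52}
#4 dst[0x05+5] := {0xe2,0xce,0x7a,0x52,0x85}
#5 dst[0x07+4] := {0x52,0xce,0x41,0xe2}
query mem[0x07]=0x52, mem[0x14]=0x16, mem[0x00]=0x4e, mem[0x03]=0x41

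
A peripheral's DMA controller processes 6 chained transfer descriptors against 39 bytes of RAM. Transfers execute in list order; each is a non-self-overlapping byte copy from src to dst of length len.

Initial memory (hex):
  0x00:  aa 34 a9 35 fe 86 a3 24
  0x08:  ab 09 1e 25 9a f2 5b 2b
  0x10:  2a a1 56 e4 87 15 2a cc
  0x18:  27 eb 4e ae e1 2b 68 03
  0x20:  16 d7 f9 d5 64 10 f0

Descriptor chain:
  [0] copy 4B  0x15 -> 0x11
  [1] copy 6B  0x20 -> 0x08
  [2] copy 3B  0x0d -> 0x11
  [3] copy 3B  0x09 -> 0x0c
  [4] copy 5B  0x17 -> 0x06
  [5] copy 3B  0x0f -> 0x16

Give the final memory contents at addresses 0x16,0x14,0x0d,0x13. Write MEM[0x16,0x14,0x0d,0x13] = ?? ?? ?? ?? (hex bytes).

MEM[0x16,0x14,0x0d,0x13] = 2b 27 f9 2b

[0] 0x15->0x11 len=4 : 15 2a cc 27
[1] 0x20->0x08 len=6 : 16 d7 f9 d5 64 10
[2] 0x0d->0x11 len=3 : 10 5b 2b
[3] 0x09->0x0c len=3 : d7 f9 d5
[4] 0x17->0x06 len=5 : cc 27 eb 4e ae
[5] 0x0f->0x16 len=3 : 2b 2a 10
query mem[0x16]=0x2b, mem[0x14]=0x27, mem[0x0d]=0xf9, mem[0x13]=0x2b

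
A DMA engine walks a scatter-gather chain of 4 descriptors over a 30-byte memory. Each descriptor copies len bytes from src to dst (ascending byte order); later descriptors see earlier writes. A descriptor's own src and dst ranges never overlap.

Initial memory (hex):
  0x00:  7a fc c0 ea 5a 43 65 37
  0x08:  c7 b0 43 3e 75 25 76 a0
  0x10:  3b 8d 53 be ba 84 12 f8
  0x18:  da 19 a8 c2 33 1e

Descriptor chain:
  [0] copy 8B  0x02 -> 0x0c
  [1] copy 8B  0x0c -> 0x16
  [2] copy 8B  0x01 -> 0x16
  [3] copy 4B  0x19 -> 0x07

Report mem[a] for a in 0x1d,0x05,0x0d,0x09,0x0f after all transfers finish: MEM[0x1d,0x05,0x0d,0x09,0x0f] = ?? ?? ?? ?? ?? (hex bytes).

MEM[0x1d,0x05,0x0d,0x09,0x0f] = c7 43 ea 65 43

  after D0: wrote 8B at 0x0c = c0ea5a436537c7b0
  after D1: wrote 8B at 0x16 = c0ea5a436537c7b0
  after D2: wrote 8B at 0x16 = fcc0ea5a436537c7
  after D3: wrote 4B at 0x07 = 5a436537
query mem[0x1d]=0xc7, mem[0x05]=0x43, mem[0x0d]=0xea, mem[0x09]=0x65, mem[0x0f]=0x43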